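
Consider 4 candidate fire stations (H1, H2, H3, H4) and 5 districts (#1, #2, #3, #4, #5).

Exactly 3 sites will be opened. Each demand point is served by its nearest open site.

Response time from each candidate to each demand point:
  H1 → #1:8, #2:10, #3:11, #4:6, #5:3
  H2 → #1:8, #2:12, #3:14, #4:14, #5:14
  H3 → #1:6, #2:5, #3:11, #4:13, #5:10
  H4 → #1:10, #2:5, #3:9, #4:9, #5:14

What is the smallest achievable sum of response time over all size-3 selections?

Open {H1, H3, H4}.
  #1→H3 6, #2→H3 5, #3→H4 9, #4→H1 6, #5→H1 3  ⇒ total 29.
Compare {H1, H2, H3}: total 31.
Compare {H1, H2, H4}: total 31.
No size-3 selection does better; minimum is 29.

29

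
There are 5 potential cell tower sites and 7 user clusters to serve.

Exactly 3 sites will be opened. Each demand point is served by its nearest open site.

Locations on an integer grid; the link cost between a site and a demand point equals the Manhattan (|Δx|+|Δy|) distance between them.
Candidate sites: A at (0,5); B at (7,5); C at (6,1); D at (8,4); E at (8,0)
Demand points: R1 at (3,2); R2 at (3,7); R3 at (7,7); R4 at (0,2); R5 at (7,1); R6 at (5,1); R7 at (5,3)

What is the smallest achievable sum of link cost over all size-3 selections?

Open {A, B, C}.
  R1→C 4, R2→A 5, R3→B 2, R4→A 3, R5→C 1, R6→C 1, R7→C 3  ⇒ total 19.
Compare {A, C, D}: total 21.
Compare {A, C, E}: total 24.
No size-3 selection does better; minimum is 19.

19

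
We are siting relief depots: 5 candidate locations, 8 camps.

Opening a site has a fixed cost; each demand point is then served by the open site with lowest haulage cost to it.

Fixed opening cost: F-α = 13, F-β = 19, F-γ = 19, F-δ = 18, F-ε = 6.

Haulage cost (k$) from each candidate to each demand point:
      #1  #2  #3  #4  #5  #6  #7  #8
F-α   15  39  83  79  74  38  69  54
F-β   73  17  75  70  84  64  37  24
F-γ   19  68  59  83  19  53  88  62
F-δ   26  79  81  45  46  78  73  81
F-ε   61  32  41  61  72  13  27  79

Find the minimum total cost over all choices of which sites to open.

265

Open {F-β, F-γ, F-ε}: assign each demand point to its cheapest open site.
  #1→F-γ 19, #2→F-β 17, #3→F-ε 41, #4→F-ε 61, #5→F-γ 19, #6→F-ε 13, #7→F-ε 27, #8→F-β 24
  haulage cost 221, fixed 44 → total 265.
Compare {F-β, F-γ, F-δ, F-ε}: haulage cost 205 + fixed 62 = 267.
Compare {F-α, F-β, F-γ, F-ε}: haulage cost 217 + fixed 57 = 274.
Compare {F-α, F-β, F-γ, F-δ, F-ε}: haulage cost 201 + fixed 75 = 276.
All other subsets cost ≥ 267. Minimum total cost: 265.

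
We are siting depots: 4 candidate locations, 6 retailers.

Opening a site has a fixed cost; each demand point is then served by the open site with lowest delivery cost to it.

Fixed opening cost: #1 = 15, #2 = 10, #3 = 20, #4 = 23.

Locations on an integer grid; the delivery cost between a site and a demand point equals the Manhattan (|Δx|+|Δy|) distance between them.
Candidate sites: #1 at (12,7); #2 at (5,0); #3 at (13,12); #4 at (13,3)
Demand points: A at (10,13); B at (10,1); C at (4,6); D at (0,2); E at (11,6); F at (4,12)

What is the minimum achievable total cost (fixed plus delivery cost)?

68

Open {#1, #2}: assign each demand point to its cheapest open site.
  A→#1 8, B→#2 6, C→#2 7, D→#2 7, E→#1 2, F→#1 13
  delivery cost 43, fixed 25 → total 68.
Compare {#2, #3}: delivery cost 41 + fixed 30 = 71.
Compare {#1}: delivery cost 57 + fixed 15 = 72.
Compare {#2}: delivery cost 63 + fixed 10 = 73.
All other subsets cost ≥ 71. Minimum total cost: 68.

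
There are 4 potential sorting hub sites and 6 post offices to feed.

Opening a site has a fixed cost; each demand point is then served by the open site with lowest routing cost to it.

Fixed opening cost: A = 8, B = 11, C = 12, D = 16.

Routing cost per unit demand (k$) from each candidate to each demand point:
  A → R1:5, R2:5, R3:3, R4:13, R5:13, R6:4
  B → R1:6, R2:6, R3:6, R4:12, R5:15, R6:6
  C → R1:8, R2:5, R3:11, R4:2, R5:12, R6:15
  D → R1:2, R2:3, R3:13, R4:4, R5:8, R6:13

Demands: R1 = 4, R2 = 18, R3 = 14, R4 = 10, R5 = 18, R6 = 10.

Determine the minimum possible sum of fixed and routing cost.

344

Open {A, C, D}: assign each demand point to its cheapest open site.
  R1→D 4×2=8, R2→D 18×3=54, R3→A 14×3=42, R4→C 10×2=20, R5→D 18×8=144, R6→A 10×4=40
  routing cost 308, fixed 36 → total 344.
Compare {A, D}: routing cost 328 + fixed 24 = 352.
Compare {A, B, C, D}: routing cost 308 + fixed 47 = 355.
Compare {A, B, D}: routing cost 328 + fixed 35 = 363.
All other subsets cost ≥ 352. Minimum total cost: 344.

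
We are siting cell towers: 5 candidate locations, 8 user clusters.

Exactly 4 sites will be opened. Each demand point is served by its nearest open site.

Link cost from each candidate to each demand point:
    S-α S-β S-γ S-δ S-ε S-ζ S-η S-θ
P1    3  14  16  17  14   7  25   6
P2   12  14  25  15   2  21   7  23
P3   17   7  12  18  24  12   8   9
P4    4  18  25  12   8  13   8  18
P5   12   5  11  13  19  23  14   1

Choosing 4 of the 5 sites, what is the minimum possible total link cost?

48

Open {P1, P2, P4, P5}.
  S-α→P1 3, S-β→P5 5, S-γ→P5 11, S-δ→P4 12, S-ε→P2 2, S-ζ→P1 7, S-η→P2 7, S-θ→P5 1  ⇒ total 48.
Compare {P1, P2, P3, P5}: total 49.
Compare {P2, P3, P4, P5}: total 54.
No size-4 selection does better; minimum is 48.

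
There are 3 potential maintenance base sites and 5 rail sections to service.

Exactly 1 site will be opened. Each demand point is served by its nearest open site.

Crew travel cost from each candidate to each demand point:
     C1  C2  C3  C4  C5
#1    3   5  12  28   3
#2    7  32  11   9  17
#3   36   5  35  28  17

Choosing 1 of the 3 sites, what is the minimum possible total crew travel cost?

51

Open {#1}.
  C1→#1 3, C2→#1 5, C3→#1 12, C4→#1 28, C5→#1 3  ⇒ total 51.
Compare {#2}: total 76.
Compare {#3}: total 121.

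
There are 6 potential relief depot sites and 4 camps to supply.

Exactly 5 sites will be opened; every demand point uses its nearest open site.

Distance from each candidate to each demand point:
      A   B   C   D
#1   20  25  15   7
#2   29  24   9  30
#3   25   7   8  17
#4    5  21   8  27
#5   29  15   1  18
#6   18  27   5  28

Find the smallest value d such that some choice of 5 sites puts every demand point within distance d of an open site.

Open {#1, #2, #3, #4, #5}.
  Farthest demand point is B at distance 7 (to #3); all others are ≤ 7.
With {#1, #2, #3, #4, #6} the worst case is 7.
With {#1, #3, #4, #5, #6} the worst case is 7.
No size-5 selection achieves below 7.

7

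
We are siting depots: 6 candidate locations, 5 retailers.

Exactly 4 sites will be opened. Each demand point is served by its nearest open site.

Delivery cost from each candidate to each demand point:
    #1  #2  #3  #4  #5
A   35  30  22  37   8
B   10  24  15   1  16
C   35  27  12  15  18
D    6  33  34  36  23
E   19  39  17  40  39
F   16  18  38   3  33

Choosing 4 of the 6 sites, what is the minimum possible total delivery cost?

Open {A, C, D, F}.
  #1→D 6, #2→F 18, #3→C 12, #4→F 3, #5→A 8  ⇒ total 47.
Compare {A, B, D, F}: total 48.
Compare {A, B, C, F}: total 49.
No size-4 selection does better; minimum is 47.

47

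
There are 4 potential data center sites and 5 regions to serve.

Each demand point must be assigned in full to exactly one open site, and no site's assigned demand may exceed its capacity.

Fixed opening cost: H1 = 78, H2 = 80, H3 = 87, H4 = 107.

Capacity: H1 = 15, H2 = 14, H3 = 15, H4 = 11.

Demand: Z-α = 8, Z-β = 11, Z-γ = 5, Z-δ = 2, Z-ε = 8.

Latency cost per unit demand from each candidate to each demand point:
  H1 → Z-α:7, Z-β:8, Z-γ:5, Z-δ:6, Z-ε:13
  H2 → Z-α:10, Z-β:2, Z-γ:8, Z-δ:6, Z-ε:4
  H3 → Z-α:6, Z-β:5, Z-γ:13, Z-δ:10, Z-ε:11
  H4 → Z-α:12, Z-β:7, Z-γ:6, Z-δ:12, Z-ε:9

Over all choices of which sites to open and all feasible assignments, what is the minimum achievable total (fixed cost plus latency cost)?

425

Open {H1, H2, H3}; cheapest assignment that respects the capacities:
  H1 (cap 15, load 15): Z-α, Z-γ, Z-δ — cost 8×7 + 5×5 + 2×6 = 93
  H2 (cap 14, load 8): Z-ε — cost 8×4 = 32
  H3 (cap 15, load 11): Z-β — cost 11×5 = 55
  Shipping 180, fixed 245 → total 425.
  Any other capacity-feasible assignment to {H1, H2, H3} ships for at least 180.
Compare {H1, H2, H4}: its best feasible assignment gives total 452.
Compare {H2, H3, H4}: its best feasible assignment gives total 491.
Every other set of open sites that can feasibly serve all demand totals ≥ 452 even under its best assignment. Minimum: 425.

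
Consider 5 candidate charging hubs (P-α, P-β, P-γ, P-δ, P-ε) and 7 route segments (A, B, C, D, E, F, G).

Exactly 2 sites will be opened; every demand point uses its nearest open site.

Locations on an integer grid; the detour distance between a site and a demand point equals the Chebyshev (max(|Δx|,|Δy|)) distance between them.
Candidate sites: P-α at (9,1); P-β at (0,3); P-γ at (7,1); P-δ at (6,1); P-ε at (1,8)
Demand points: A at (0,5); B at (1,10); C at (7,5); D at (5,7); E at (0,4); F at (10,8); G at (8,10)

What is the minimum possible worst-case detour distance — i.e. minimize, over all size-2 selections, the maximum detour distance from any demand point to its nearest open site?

7

Open {P-α, P-ε}.
  Farthest demand point is F at detour distance 7 (to P-α); all others are ≤ 7.
With {P-γ, P-ε} the worst case is 7.
With {P-δ, P-ε} the worst case is 7.
No size-2 selection achieves below 7.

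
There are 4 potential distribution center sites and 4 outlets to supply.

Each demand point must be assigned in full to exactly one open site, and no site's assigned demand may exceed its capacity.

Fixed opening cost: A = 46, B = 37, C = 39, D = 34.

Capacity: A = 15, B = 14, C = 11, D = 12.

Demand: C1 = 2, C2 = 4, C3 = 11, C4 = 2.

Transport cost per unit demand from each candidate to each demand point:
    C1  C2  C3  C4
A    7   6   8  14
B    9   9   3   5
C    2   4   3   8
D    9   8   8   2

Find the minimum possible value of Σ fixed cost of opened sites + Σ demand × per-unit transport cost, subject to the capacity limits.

Open {B, C}; cheapest assignment that respects the capacities:
  B (cap 14, load 13): C3, C4 — cost 11×3 + 2×5 = 43
  C (cap 11, load 6): C1, C2 — cost 2×2 + 4×4 = 20
  Shipping 63, fixed 76 → total 139.
  Any other capacity-feasible assignment to {B, C} ships for at least 63.
Compare {B, D}: its best feasible assignment gives total 158.
Compare {C, D}: its best feasible assignment gives total 160.
Every other set of open sites that can feasibly serve all demand totals ≥ 158 even under its best assignment. Minimum: 139.

139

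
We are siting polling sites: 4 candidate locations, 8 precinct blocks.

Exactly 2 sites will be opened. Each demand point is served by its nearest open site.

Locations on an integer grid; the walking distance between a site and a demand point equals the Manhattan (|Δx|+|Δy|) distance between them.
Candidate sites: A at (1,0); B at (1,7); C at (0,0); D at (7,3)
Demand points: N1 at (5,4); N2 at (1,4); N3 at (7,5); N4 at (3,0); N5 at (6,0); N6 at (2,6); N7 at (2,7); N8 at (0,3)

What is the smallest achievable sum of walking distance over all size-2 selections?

27

Open {B, D}.
  N1→D 3, N2→B 3, N3→D 2, N4→D 7, N5→D 4, N6→B 2, N7→B 1, N8→B 5  ⇒ total 27.
Compare {A, B}: total 32.
Compare {B, C}: total 33.
No size-2 selection does better; minimum is 27.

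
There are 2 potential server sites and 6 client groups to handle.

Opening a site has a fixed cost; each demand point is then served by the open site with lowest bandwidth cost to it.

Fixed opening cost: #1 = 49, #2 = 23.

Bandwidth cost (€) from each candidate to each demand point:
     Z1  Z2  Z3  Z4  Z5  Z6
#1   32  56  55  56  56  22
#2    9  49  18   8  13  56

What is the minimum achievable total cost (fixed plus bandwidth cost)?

Open {#2}: assign each demand point to its cheapest open site.
  Z1→#2 9, Z2→#2 49, Z3→#2 18, Z4→#2 8, Z5→#2 13, Z6→#2 56
  bandwidth cost 153, fixed 23 → total 176.
Compare {#1, #2}: bandwidth cost 119 + fixed 72 = 191.
Compare {#1}: bandwidth cost 277 + fixed 49 = 326.

176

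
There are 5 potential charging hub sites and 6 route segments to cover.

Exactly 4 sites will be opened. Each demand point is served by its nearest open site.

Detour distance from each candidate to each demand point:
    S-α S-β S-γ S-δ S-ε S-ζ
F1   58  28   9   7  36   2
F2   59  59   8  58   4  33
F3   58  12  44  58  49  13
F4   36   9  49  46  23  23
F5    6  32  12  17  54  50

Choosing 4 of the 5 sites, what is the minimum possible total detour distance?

36

Open {F1, F2, F4, F5}.
  S-α→F5 6, S-β→F4 9, S-γ→F2 8, S-δ→F1 7, S-ε→F2 4, S-ζ→F1 2  ⇒ total 36.
Compare {F1, F2, F3, F5}: total 39.
Compare {F1, F3, F4, F5}: total 56.
No size-4 selection does better; minimum is 36.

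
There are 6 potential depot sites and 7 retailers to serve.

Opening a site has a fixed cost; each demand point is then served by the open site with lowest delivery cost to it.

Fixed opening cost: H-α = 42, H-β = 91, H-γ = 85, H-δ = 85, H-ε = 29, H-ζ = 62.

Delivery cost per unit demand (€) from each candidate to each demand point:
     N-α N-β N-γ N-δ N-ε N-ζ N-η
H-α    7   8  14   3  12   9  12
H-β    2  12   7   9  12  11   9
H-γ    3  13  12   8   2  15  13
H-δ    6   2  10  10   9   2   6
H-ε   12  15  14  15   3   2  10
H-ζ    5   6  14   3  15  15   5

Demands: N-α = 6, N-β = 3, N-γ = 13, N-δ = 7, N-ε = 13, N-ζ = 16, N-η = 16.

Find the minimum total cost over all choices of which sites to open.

Open {H-β, H-ε, H-ζ}: assign each demand point to its cheapest open site.
  N-α→H-β 6×2=12, N-β→H-ζ 3×6=18, N-γ→H-β 13×7=91, N-δ→H-ζ 7×3=21, N-ε→H-ε 13×3=39, N-ζ→H-ε 16×2=32, N-η→H-ζ 16×5=80
  delivery cost 293, fixed 182 → total 475.
Compare {H-ε, H-ζ}: delivery cost 402 + fixed 91 = 493.
Compare {H-δ, H-ε, H-ζ}: delivery cost 338 + fixed 176 = 514.
Compare {H-α, H-δ, H-ε}: delivery cost 360 + fixed 156 = 516.
All other subsets cost ≥ 493. Minimum total cost: 475.

475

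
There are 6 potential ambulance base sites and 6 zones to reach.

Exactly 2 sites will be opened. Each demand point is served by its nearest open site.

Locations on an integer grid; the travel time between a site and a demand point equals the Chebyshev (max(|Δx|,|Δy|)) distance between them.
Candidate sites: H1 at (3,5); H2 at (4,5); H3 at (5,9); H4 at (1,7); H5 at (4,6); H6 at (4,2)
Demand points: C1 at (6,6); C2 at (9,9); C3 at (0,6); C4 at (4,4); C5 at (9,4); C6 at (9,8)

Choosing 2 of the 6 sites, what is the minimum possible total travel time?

19

Open {H2, H4}.
  C1→H2 2, C2→H2 5, C3→H4 1, C4→H2 1, C5→H2 5, C6→H2 5  ⇒ total 19.
Compare {H1, H3}: total 20.
Compare {H2, H3}: total 20.
No size-2 selection does better; minimum is 19.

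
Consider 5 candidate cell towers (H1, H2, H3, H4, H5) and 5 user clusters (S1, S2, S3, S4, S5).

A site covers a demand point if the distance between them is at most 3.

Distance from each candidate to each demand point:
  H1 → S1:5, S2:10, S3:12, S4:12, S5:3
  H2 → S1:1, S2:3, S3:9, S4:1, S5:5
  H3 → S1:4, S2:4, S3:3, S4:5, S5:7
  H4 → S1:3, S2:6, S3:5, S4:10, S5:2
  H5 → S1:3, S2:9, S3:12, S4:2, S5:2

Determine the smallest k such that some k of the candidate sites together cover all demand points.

3

Coverage sets (demand points within 3 of each site):
  H1: {S5}
  H2: {S1, S2, S4}
  H3: {S3}
  H4: {S1, S5}
  H5: {S1, S4, S5}
No 2 sites suffice: every size-2 union leaves at least one demand point uncovered.
But {H1, H2, H3} covers everything, so the minimum is 3.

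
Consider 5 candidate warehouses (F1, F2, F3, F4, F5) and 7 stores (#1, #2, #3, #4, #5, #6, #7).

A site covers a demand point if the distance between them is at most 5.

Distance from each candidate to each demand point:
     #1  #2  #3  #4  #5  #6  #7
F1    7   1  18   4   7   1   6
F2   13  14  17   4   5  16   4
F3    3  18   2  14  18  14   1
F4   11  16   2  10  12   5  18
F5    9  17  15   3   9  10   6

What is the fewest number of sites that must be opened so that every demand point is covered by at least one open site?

Coverage sets (demand points within 5 of each site):
  F1: {#2, #4, #6}
  F2: {#4, #5, #7}
  F3: {#1, #3, #7}
  F4: {#3, #6}
  F5: {#4}
No 2 sites suffice: every size-2 union leaves at least one demand point uncovered.
But {F1, F2, F3} covers everything, so the minimum is 3.

3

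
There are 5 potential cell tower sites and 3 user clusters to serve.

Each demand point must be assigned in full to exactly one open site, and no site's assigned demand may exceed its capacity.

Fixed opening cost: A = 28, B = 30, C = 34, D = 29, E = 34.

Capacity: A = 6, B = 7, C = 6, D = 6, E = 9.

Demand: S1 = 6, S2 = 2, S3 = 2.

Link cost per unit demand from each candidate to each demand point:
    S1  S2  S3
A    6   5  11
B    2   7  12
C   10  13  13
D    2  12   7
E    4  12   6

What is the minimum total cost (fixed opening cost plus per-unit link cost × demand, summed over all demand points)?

101

Open {A, D}; cheapest assignment that respects the capacities:
  A (cap 6, load 4): S2, S3 — cost 2×5 + 2×11 = 32
  D (cap 6, load 6): S1 — cost 6×2 = 12
  Shipping 44, fixed 57 → total 101.
  Any other capacity-feasible assignment to {A, D} ships for at least 44.
Compare {A, B}: its best feasible assignment gives total 102.
Compare {A, E}: its best feasible assignment gives total 108.
Every other set of open sites that can feasibly serve all demand totals ≥ 102 even under its best assignment. Minimum: 101.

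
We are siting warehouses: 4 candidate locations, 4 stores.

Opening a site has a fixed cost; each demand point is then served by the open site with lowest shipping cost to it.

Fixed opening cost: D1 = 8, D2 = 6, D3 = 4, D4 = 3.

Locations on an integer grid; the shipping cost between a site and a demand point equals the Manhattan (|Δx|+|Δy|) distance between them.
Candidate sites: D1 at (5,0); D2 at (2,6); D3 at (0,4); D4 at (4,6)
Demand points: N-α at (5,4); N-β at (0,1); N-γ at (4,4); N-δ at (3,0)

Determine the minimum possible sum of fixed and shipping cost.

22

Open {D3, D4}: assign each demand point to its cheapest open site.
  N-α→D4 3, N-β→D3 3, N-γ→D4 2, N-δ→D3 7
  shipping cost 15, fixed 7 → total 22.
Compare {D3}: shipping cost 19 + fixed 4 = 23.
Compare {D4}: shipping cost 21 + fixed 3 = 24.
Compare {D1, D4}: shipping cost 13 + fixed 11 = 24.
All other subsets cost ≥ 23. Minimum total cost: 22.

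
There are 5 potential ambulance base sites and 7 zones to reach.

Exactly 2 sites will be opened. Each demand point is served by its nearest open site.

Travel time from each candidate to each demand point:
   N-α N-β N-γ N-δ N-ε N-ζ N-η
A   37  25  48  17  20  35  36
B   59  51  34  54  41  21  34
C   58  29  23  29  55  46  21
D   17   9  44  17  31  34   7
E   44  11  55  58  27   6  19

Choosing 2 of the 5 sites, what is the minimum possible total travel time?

Open {D, E}.
  N-α→D 17, N-β→D 9, N-γ→D 44, N-δ→D 17, N-ε→E 27, N-ζ→E 6, N-η→D 7  ⇒ total 127.
Compare {B, D}: total 136.
Compare {C, D}: total 138.
No size-2 selection does better; minimum is 127.

127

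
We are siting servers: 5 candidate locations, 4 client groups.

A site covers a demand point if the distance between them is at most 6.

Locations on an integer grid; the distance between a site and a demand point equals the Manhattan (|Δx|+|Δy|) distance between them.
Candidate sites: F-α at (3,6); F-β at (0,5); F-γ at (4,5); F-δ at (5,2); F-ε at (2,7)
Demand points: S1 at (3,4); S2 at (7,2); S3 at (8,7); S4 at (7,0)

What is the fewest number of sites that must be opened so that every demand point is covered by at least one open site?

2

Coverage sets (demand points within 6 of each site):
  F-α: {S1, S3}
  F-β: {S1}
  F-γ: {S1, S2, S3}
  F-δ: {S1, S2, S4}
  F-ε: {S1, S3}
No single site covers all 4 demand points.
But {F-α, F-δ} covers everything, so the minimum is 2.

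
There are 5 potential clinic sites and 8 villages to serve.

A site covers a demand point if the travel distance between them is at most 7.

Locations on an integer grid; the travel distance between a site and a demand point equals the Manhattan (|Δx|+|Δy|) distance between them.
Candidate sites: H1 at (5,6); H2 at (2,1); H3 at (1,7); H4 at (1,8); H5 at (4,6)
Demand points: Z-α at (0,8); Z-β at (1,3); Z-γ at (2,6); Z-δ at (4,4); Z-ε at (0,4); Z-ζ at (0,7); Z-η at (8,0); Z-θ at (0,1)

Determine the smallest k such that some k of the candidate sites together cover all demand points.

Coverage sets (demand points within 7 of each site):
  H1: {Z-α, Z-β, Z-γ, Z-δ, Z-ε, Z-ζ}
  H2: {Z-β, Z-γ, Z-δ, Z-ε, Z-η, Z-θ}
  H3: {Z-α, Z-β, Z-γ, Z-δ, Z-ε, Z-ζ, Z-θ}
  H4: {Z-α, Z-β, Z-γ, Z-δ, Z-ε, Z-ζ}
  H5: {Z-α, Z-β, Z-γ, Z-δ, Z-ε, Z-ζ}
No single site covers all 8 demand points.
But {H1, H2} covers everything, so the minimum is 2.

2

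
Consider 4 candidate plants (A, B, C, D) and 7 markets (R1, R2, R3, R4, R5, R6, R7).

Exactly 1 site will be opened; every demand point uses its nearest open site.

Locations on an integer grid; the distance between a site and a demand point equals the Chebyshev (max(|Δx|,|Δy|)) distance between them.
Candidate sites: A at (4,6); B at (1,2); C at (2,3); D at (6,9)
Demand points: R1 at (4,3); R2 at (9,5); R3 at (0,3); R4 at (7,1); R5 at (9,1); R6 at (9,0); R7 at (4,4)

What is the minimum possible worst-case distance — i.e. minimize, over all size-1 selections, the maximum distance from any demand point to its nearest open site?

Open {A}.
  Farthest demand point is R6 at distance 6 (to A); all others are ≤ 6.
With {C} the worst case is 7.
With {B} the worst case is 8.
No size-1 selection achieves below 6.

6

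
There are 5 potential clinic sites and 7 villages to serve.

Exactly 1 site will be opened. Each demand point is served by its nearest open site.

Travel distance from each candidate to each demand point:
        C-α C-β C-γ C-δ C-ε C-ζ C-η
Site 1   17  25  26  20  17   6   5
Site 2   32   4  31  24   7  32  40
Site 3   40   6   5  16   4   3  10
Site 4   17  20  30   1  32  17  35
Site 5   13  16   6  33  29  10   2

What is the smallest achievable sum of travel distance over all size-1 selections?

84

Open {Site 3}.
  C-α→Site 3 40, C-β→Site 3 6, C-γ→Site 3 5, C-δ→Site 3 16, C-ε→Site 3 4, C-ζ→Site 3 3, C-η→Site 3 10  ⇒ total 84.
Compare {Site 5}: total 109.
Compare {Site 1}: total 116.
No size-1 selection does better; minimum is 84.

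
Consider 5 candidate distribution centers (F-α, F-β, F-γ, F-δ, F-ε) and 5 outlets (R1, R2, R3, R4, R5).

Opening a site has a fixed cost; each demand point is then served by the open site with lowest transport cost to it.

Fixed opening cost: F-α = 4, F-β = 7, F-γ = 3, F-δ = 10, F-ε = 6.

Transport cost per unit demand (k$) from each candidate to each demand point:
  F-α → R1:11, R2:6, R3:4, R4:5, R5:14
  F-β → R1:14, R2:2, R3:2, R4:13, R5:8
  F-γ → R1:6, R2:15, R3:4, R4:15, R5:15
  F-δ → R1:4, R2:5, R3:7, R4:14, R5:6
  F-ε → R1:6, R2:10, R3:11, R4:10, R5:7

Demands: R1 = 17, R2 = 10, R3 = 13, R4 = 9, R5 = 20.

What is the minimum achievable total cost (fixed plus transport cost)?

300

Open {F-α, F-β, F-δ}: assign each demand point to its cheapest open site.
  R1→F-δ 17×4=68, R2→F-β 10×2=20, R3→F-β 13×2=26, R4→F-α 9×5=45, R5→F-δ 20×6=120
  transport cost 279, fixed 21 → total 300.
Compare {F-α, F-β, F-γ, F-δ}: transport cost 279 + fixed 24 = 303.
Compare {F-α, F-β, F-δ, F-ε}: transport cost 279 + fixed 27 = 306.
Compare {F-α, F-β, F-γ, F-δ, F-ε}: transport cost 279 + fixed 30 = 309.
All other subsets cost ≥ 303. Minimum total cost: 300.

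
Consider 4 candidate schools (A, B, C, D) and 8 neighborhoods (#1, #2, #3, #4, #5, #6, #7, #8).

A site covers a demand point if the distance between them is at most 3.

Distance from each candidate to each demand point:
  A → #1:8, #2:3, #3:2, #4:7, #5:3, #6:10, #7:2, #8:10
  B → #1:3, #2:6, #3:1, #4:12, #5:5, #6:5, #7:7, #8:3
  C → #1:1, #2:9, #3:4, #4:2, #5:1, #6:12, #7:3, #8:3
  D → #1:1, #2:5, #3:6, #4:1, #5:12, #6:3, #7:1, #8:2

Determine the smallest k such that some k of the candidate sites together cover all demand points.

Coverage sets (demand points within 3 of each site):
  A: {#2, #3, #5, #7}
  B: {#1, #3, #8}
  C: {#1, #4, #5, #7, #8}
  D: {#1, #4, #6, #7, #8}
No single site covers all 8 demand points.
But {A, D} covers everything, so the minimum is 2.

2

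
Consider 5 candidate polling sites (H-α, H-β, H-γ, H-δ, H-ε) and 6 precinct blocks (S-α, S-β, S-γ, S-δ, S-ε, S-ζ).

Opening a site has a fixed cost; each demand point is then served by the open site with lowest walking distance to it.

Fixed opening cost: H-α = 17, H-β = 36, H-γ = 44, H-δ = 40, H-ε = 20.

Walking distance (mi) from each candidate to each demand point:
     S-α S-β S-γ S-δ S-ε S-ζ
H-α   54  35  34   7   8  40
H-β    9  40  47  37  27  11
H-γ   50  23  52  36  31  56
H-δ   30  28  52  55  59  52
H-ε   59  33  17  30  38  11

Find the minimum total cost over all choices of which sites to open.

Open {H-α, H-β}: assign each demand point to its cheapest open site.
  S-α→H-β 9, S-β→H-α 35, S-γ→H-α 34, S-δ→H-α 7, S-ε→H-α 8, S-ζ→H-β 11
  walking distance 104, fixed 53 → total 157.
Compare {H-α, H-β, H-ε}: walking distance 85 + fixed 73 = 158.
Compare {H-α, H-ε}: walking distance 130 + fixed 37 = 167.
Compare {H-α, H-δ, H-ε}: walking distance 101 + fixed 77 = 178.
All other subsets cost ≥ 158. Minimum total cost: 157.

157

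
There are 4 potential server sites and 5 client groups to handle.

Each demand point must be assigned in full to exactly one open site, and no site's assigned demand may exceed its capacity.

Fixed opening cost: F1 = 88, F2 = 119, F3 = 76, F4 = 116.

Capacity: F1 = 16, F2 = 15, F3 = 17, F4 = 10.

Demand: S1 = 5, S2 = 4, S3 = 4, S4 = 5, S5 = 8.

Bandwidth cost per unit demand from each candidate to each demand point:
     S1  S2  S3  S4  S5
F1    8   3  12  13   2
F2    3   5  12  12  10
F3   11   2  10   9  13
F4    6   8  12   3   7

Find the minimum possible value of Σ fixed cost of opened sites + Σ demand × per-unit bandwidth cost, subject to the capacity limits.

Open {F1, F3}; cheapest assignment that respects the capacities:
  F1 (cap 16, load 13): S1, S5 — cost 5×8 + 8×2 = 56
  F3 (cap 17, load 13): S2, S3, S4 — cost 4×2 + 4×10 + 5×9 = 93
  Shipping 149, fixed 164 → total 313.
  Any other capacity-feasible assignment to {F1, F3} ships for at least 149.
Compare {F1, F4}: its best feasible assignment gives total 325.
Compare {F1, F2}: its best feasible assignment gives total 358.
Every other set of open sites that can feasibly serve all demand totals ≥ 325 even under its best assignment. Minimum: 313.

313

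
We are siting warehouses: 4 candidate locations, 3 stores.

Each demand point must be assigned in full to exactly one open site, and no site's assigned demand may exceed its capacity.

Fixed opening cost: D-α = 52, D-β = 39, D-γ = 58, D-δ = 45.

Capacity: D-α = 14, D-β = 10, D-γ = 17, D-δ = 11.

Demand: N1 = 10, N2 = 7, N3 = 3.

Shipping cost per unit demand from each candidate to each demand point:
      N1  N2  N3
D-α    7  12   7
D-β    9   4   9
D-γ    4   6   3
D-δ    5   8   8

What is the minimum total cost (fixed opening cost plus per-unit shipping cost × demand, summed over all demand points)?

174

Open {D-β, D-γ}; cheapest assignment that respects the capacities:
  D-β (cap 10, load 7): N2 — cost 7×4 = 28
  D-γ (cap 17, load 13): N1, N3 — cost 10×4 + 3×3 = 49
  Shipping 77, fixed 97 → total 174.
  Any other capacity-feasible assignment to {D-β, D-γ} ships for at least 77.
Compare {D-β, D-δ}: its best feasible assignment gives total 189.
Compare {D-γ, D-δ}: its best feasible assignment gives total 204.
Every other set of open sites that can feasibly serve all demand totals ≥ 189 even under its best assignment. Minimum: 174.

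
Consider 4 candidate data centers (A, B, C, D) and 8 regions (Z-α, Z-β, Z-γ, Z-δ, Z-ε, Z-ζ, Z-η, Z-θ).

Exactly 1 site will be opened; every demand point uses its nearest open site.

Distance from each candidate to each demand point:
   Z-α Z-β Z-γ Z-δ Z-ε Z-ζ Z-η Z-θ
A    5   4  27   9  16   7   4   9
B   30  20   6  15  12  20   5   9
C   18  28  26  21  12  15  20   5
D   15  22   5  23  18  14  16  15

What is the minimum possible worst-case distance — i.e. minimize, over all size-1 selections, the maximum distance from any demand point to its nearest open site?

Open {D}.
  Farthest demand point is Z-δ at distance 23 (to D); all others are ≤ 23.
With {A} the worst case is 27.
With {C} the worst case is 28.
No size-1 selection achieves below 23.

23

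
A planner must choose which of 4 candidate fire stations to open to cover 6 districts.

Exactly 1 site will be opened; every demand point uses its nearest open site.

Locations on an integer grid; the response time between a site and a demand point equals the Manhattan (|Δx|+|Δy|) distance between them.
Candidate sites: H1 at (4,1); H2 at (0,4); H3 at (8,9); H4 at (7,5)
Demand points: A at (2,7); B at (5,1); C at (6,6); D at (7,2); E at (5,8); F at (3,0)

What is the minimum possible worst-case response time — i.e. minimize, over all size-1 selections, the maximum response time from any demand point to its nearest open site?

Open {H1}.
  Farthest demand point is A at response time 8 (to H1); all others are ≤ 8.
With {H2} the worst case is 9.
With {H4} the worst case is 9.
No size-1 selection achieves below 8.

8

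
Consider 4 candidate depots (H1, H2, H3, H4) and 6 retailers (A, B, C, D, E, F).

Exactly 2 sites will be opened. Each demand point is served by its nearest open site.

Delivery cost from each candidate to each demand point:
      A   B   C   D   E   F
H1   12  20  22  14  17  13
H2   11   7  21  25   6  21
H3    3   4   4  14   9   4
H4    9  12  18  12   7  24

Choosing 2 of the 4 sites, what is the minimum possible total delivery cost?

Open {H3, H4}.
  A→H3 3, B→H3 4, C→H3 4, D→H4 12, E→H4 7, F→H3 4  ⇒ total 34.
Compare {H2, H3}: total 35.
Compare {H1, H3}: total 38.
No size-2 selection does better; minimum is 34.

34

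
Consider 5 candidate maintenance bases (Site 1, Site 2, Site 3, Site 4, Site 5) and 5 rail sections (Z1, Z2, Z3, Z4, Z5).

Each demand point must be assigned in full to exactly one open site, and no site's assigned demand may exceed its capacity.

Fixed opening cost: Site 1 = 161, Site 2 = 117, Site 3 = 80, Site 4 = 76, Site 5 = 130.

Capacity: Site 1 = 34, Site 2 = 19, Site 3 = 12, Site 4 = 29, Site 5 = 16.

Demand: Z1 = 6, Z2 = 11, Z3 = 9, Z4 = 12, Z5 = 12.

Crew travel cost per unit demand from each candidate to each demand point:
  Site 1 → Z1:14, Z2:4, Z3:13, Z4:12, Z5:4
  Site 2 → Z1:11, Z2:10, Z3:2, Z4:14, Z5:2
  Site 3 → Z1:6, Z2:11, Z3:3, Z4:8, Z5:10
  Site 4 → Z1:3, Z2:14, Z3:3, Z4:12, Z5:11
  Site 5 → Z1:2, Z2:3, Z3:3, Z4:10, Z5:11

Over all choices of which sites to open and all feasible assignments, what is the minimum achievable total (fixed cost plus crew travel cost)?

518

Open {Site 1, Site 4}; cheapest assignment that respects the capacities:
  Site 1 (cap 34, load 23): Z2, Z5 — cost 11×4 + 12×4 = 92
  Site 4 (cap 29, load 27): Z1, Z3, Z4 — cost 6×3 + 9×3 + 12×12 = 189
  Shipping 281, fixed 237 → total 518.
  Any other capacity-feasible assignment to {Site 1, Site 4} ships for at least 281.
Compare {Site 1, Site 3, Site 4}: its best feasible assignment gives total 550.
Compare {Site 2, Site 4, Site 5}: its best feasible assignment gives total 569.
Every other set of open sites that can feasibly serve all demand totals ≥ 550 even under its best assignment. Minimum: 518.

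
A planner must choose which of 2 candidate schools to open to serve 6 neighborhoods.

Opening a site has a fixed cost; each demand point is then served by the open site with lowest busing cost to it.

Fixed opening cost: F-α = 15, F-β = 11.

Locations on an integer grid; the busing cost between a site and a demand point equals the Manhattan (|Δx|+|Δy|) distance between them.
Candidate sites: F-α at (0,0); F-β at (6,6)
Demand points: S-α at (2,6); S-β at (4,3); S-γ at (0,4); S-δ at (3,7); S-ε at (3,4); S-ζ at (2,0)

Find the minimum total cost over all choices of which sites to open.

47

Open {F-β}: assign each demand point to its cheapest open site.
  S-α→F-β 4, S-β→F-β 5, S-γ→F-β 8, S-δ→F-β 4, S-ε→F-β 5, S-ζ→F-β 10
  busing cost 36, fixed 11 → total 47.
Compare {F-α, F-β}: busing cost 24 + fixed 26 = 50.
Compare {F-α}: busing cost 38 + fixed 15 = 53.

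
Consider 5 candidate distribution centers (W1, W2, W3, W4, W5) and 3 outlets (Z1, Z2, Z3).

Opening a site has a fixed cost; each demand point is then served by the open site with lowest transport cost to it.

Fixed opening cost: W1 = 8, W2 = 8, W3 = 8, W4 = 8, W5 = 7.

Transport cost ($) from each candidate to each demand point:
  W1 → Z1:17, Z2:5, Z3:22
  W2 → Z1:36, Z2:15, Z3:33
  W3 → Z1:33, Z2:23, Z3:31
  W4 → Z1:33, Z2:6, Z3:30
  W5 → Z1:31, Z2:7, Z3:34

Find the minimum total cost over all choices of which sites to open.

Open {W1}: assign each demand point to its cheapest open site.
  Z1→W1 17, Z2→W1 5, Z3→W1 22
  transport cost 44, fixed 8 → total 52.
Compare {W1, W5}: transport cost 44 + fixed 15 = 59.
Compare {W1, W2}: transport cost 44 + fixed 16 = 60.
Compare {W1, W3}: transport cost 44 + fixed 16 = 60.
All other subsets cost ≥ 59. Minimum total cost: 52.

52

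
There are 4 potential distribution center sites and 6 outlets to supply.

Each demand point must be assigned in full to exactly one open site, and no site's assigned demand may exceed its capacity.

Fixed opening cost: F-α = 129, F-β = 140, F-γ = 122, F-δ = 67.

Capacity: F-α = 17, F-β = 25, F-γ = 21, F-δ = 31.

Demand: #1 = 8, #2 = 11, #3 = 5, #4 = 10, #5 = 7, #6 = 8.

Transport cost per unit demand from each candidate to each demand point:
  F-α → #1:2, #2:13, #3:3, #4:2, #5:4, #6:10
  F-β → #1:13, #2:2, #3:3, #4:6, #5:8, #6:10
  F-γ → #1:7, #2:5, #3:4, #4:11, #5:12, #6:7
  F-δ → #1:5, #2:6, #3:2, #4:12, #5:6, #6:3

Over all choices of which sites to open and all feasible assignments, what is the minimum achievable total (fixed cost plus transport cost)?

405

Open {F-β, F-δ}; cheapest assignment that respects the capacities:
  F-β (cap 25, load 21): #2, #4 — cost 11×2 + 10×6 = 82
  F-δ (cap 31, load 28): #1, #3, #5, #6 — cost 8×5 + 5×2 + 7×6 + 8×3 = 116
  Shipping 198, fixed 207 → total 405.
  Any other capacity-feasible assignment to {F-β, F-δ} ships for at least 198.
Compare {F-γ, F-δ}: its best feasible assignment gives total 470.
Compare {F-α, F-β, F-δ}: its best feasible assignment gives total 480.
Every other set of open sites that can feasibly serve all demand totals ≥ 470 even under its best assignment. Minimum: 405.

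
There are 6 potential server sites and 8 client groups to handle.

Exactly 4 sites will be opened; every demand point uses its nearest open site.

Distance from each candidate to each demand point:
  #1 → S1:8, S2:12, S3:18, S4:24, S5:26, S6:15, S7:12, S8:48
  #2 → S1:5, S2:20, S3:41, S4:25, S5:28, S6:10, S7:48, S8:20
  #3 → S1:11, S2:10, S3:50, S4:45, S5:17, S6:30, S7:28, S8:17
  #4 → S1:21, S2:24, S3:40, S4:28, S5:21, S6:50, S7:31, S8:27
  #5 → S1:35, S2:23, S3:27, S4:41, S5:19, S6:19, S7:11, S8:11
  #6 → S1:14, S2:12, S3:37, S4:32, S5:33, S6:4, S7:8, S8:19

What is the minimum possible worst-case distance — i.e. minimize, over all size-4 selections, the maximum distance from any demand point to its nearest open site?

Open {#1, #2, #3, #4}.
  Farthest demand point is S4 at distance 24 (to #1); all others are ≤ 24.
With {#1, #2, #3, #5} the worst case is 24.
With {#1, #2, #3, #6} the worst case is 24.
No size-4 selection achieves below 24.

24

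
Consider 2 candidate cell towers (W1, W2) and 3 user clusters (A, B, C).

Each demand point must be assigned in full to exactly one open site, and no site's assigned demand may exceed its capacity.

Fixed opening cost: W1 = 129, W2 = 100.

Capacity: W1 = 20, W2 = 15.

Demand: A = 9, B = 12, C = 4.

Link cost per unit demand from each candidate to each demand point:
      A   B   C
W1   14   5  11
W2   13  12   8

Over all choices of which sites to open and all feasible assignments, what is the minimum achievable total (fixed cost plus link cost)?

438

Open {W1, W2}; cheapest assignment that respects the capacities:
  W1 (cap 20, load 12): B — cost 12×5 = 60
  W2 (cap 15, load 13): A, C — cost 9×13 + 4×8 = 149
  Shipping 209, fixed 229 → total 438.
  Any other capacity-feasible assignment to {W1, W2} ships for at least 209.
Total demand is 25 and no other set of sites has combined capacity ≥ 25, so {W1, W2} is the only feasible choice of open sites. Minimum: 438.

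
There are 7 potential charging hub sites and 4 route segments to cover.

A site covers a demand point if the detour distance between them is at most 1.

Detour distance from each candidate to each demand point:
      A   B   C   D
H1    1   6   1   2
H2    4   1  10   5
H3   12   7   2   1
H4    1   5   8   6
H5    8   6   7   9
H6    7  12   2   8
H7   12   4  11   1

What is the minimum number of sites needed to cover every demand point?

3

Coverage sets (demand points within 1 of each site):
  H1: {A, C}
  H2: {B}
  H3: {D}
  H4: {A}
  H5: {}
  H6: {}
  H7: {D}
No 2 sites suffice: every size-2 union leaves at least one demand point uncovered.
But {H1, H2, H3} covers everything, so the minimum is 3.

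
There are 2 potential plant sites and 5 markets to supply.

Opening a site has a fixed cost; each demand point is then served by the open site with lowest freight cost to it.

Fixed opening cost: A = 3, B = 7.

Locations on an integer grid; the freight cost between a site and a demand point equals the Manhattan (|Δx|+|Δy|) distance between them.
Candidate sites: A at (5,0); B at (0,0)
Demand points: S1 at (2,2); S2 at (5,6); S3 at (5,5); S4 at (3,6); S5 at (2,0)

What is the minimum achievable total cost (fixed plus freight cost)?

Open {A}: assign each demand point to its cheapest open site.
  S1→A 5, S2→A 6, S3→A 5, S4→A 8, S5→A 3
  freight cost 27, fixed 3 → total 30.
Compare {A, B}: freight cost 25 + fixed 10 = 35.
Compare {B}: freight cost 36 + fixed 7 = 43.

30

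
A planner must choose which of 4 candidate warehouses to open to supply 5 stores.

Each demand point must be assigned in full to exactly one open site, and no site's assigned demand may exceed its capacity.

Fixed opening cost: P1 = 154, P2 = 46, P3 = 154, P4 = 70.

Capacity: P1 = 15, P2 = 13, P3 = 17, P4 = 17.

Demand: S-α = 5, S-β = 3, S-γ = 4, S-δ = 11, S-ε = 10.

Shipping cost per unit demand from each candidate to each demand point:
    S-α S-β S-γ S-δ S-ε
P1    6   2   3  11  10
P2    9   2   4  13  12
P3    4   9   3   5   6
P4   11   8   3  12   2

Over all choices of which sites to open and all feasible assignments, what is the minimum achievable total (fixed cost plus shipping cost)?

355

Open {P3, P4}; cheapest assignment that respects the capacities:
  P3 (cap 17, load 16): S-α, S-δ — cost 5×4 + 11×5 = 75
  P4 (cap 17, load 17): S-β, S-γ, S-ε — cost 3×8 + 4×3 + 10×2 = 56
  Shipping 131, fixed 224 → total 355.
  Any other capacity-feasible assignment to {P3, P4} ships for at least 131.
Compare {P2, P3, P4}: its best feasible assignment gives total 383.
Compare {P1, P2, P4}: its best feasible assignment gives total 474.
Every other set of open sites that can feasibly serve all demand totals ≥ 383 even under its best assignment. Minimum: 355.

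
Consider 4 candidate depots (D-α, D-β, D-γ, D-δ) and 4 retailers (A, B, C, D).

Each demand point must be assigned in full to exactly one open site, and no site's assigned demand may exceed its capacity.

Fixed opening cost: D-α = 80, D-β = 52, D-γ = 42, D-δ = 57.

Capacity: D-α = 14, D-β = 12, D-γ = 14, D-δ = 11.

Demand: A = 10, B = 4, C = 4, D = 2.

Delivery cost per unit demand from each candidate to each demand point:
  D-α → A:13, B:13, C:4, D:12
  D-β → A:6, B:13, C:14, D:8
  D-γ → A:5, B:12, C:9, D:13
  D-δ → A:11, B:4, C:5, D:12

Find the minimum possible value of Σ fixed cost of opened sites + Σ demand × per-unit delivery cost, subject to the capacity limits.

209

Open {D-γ, D-δ}; cheapest assignment that respects the capacities:
  D-γ (cap 14, load 10): A — cost 10×5 = 50
  D-δ (cap 11, load 10): B, C, D — cost 4×4 + 4×5 + 2×12 = 60
  Shipping 110, fixed 99 → total 209.
  Any other capacity-feasible assignment to {D-γ, D-δ} ships for at least 110.
Compare {D-β, D-δ}: its best feasible assignment gives total 221.
Compare {D-β, D-γ}: its best feasible assignment gives total 248.
Every other set of open sites that can feasibly serve all demand totals ≥ 221 even under its best assignment. Minimum: 209.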